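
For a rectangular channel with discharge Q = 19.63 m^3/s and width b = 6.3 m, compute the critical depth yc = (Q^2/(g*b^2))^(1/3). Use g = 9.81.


Using yc = (Q^2 / (g * b^2))^(1/3):
Q^2 = 19.63^2 = 385.34.
g * b^2 = 9.81 * 6.3^2 = 9.81 * 39.69 = 389.36.
Q^2 / (g*b^2) = 385.34 / 389.36 = 0.9897.
yc = 0.9897^(1/3) = 0.9965 m.

0.9965


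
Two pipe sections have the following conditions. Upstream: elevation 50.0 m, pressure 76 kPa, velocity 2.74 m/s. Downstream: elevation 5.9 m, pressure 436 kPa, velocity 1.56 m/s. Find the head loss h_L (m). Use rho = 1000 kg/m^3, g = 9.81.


Total head at each section: H = z + p/(rho*g) + V^2/(2g).
H1 = 50.0 + 76*1000/(1000*9.81) + 2.74^2/(2*9.81)
   = 50.0 + 7.747 + 0.3827
   = 58.13 m.
H2 = 5.9 + 436*1000/(1000*9.81) + 1.56^2/(2*9.81)
   = 5.9 + 44.444 + 0.124
   = 50.468 m.
h_L = H1 - H2 = 58.13 - 50.468 = 7.661 m.

7.661


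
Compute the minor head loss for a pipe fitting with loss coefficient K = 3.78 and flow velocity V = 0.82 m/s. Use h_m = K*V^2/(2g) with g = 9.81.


Minor loss formula: h_m = K * V^2/(2g).
V^2 = 0.82^2 = 0.6724.
V^2/(2g) = 0.6724 / 19.62 = 0.0343 m.
h_m = 3.78 * 0.0343 = 0.1295 m.

0.1295


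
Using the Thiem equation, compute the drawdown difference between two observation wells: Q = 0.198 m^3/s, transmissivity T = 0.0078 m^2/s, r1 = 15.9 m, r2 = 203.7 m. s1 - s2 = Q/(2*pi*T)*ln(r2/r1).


Thiem equation: s1 - s2 = Q/(2*pi*T) * ln(r2/r1).
ln(r2/r1) = ln(203.7/15.9) = 2.5503.
Q/(2*pi*T) = 0.198 / (2*pi*0.0078) = 0.198 / 0.049 = 4.0401.
s1 - s2 = 4.0401 * 2.5503 = 10.3036 m.

10.3036


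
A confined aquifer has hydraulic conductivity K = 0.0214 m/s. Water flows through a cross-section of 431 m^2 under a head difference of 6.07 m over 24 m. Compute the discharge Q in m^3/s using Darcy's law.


Darcy's law: Q = K * A * i, where i = dh/L.
Hydraulic gradient i = 6.07 / 24 = 0.252917.
Q = 0.0214 * 431 * 0.252917
  = 2.3328 m^3/s.

2.3328


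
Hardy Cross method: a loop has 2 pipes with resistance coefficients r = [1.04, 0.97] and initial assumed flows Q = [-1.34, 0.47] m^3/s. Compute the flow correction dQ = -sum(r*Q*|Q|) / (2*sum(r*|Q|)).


Numerator terms (r*Q*|Q|): 1.04*-1.34*|-1.34| = -1.8674; 0.97*0.47*|0.47| = 0.2143.
Sum of numerator = -1.6532.
Denominator terms (r*|Q|): 1.04*|-1.34| = 1.3936; 0.97*|0.47| = 0.4559.
2 * sum of denominator = 2 * 1.8495 = 3.699.
dQ = --1.6532 / 3.699 = 0.4469 m^3/s.

0.4469


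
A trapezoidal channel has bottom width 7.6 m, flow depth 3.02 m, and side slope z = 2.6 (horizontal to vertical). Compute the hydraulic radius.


For a trapezoidal section with side slope z:
A = (b + z*y)*y = (7.6 + 2.6*3.02)*3.02 = 46.665 m^2.
P = b + 2*y*sqrt(1 + z^2) = 7.6 + 2*3.02*sqrt(1 + 2.6^2) = 24.425 m.
R = A/P = 46.665 / 24.425 = 1.9105 m.

1.9105


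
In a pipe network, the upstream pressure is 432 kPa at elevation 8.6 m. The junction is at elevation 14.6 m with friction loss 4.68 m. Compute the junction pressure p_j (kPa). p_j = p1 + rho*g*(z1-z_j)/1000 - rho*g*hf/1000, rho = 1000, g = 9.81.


Junction pressure: p_j = p1 + rho*g*(z1 - z_j)/1000 - rho*g*hf/1000.
Elevation term = 1000*9.81*(8.6 - 14.6)/1000 = -58.86 kPa.
Friction term = 1000*9.81*4.68/1000 = 45.911 kPa.
p_j = 432 + -58.86 - 45.911 = 327.23 kPa.

327.23


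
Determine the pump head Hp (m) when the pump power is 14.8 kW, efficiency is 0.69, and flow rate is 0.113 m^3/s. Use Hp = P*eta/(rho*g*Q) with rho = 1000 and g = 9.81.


Pump head formula: Hp = P * eta / (rho * g * Q).
Numerator: P * eta = 14.8 * 1000 * 0.69 = 10212.0 W.
Denominator: rho * g * Q = 1000 * 9.81 * 0.113 = 1108.53.
Hp = 10212.0 / 1108.53 = 9.21 m.

9.21


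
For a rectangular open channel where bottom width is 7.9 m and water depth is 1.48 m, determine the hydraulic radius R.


For a rectangular section:
Flow area A = b * y = 7.9 * 1.48 = 11.69 m^2.
Wetted perimeter P = b + 2y = 7.9 + 2*1.48 = 10.86 m.
Hydraulic radius R = A/P = 11.69 / 10.86 = 1.0766 m.

1.0766


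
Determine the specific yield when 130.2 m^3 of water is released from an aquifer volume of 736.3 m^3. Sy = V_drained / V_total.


Specific yield Sy = Volume drained / Total volume.
Sy = 130.2 / 736.3
   = 0.1768.

0.1768


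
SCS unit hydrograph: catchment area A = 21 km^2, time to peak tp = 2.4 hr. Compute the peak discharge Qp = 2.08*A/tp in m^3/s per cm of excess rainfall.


SCS formula: Qp = 2.08 * A / tp.
Qp = 2.08 * 21 / 2.4
   = 43.68 / 2.4
   = 18.2 m^3/s per cm.

18.2


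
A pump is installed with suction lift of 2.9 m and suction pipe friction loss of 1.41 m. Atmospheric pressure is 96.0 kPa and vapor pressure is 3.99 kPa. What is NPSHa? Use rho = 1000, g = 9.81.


NPSHa = p_atm/(rho*g) - z_s - hf_s - p_vap/(rho*g).
p_atm/(rho*g) = 96.0*1000 / (1000*9.81) = 9.786 m.
p_vap/(rho*g) = 3.99*1000 / (1000*9.81) = 0.407 m.
NPSHa = 9.786 - 2.9 - 1.41 - 0.407
      = 5.07 m.

5.07


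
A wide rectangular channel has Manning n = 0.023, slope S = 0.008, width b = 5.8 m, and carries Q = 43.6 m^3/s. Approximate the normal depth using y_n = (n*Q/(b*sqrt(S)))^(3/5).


We use the wide-channel approximation y_n = (n*Q/(b*sqrt(S)))^(3/5).
sqrt(S) = sqrt(0.008) = 0.089443.
Numerator: n*Q = 0.023 * 43.6 = 1.0028.
Denominator: b*sqrt(S) = 5.8 * 0.089443 = 0.518769.
arg = 1.933.
y_n = 1.933^(3/5) = 1.4851 m.

1.4851


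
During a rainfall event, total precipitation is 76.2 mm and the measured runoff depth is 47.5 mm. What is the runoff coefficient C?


The runoff coefficient C = runoff depth / rainfall depth.
C = 47.5 / 76.2
  = 0.6234.

0.6234


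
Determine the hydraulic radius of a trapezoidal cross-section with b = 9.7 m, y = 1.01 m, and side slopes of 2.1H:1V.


For a trapezoidal section with side slope z:
A = (b + z*y)*y = (9.7 + 2.1*1.01)*1.01 = 11.939 m^2.
P = b + 2*y*sqrt(1 + z^2) = 9.7 + 2*1.01*sqrt(1 + 2.1^2) = 14.398 m.
R = A/P = 11.939 / 14.398 = 0.8292 m.

0.8292


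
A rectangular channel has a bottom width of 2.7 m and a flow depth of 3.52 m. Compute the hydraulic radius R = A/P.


For a rectangular section:
Flow area A = b * y = 2.7 * 3.52 = 9.5 m^2.
Wetted perimeter P = b + 2y = 2.7 + 2*3.52 = 9.74 m.
Hydraulic radius R = A/P = 9.5 / 9.74 = 0.9758 m.

0.9758


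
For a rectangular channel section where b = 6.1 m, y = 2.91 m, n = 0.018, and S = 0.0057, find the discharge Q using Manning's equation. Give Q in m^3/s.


For a rectangular channel, the cross-sectional area A = b * y = 6.1 * 2.91 = 17.75 m^2.
The wetted perimeter P = b + 2y = 6.1 + 2*2.91 = 11.92 m.
Hydraulic radius R = A/P = 17.75/11.92 = 1.4892 m.
Velocity V = (1/n)*R^(2/3)*S^(1/2) = (1/0.018)*1.4892^(2/3)*0.0057^(1/2) = 5.4697 m/s.
Discharge Q = A * V = 17.75 * 5.4697 = 97.092 m^3/s.

97.092


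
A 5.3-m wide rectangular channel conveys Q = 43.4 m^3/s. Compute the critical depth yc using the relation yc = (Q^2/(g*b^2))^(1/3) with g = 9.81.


Using yc = (Q^2 / (g * b^2))^(1/3):
Q^2 = 43.4^2 = 1883.56.
g * b^2 = 9.81 * 5.3^2 = 9.81 * 28.09 = 275.56.
Q^2 / (g*b^2) = 1883.56 / 275.56 = 6.8354.
yc = 6.8354^(1/3) = 1.8978 m.

1.8978


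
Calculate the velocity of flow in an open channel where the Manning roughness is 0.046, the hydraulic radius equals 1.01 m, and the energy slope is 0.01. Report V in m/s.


Manning's equation gives V = (1/n) * R^(2/3) * S^(1/2).
First, compute R^(2/3) = 1.01^(2/3) = 1.0067.
Next, S^(1/2) = 0.01^(1/2) = 0.1.
Then 1/n = 1/0.046 = 21.74.
V = 21.74 * 1.0067 * 0.1 = 2.1884 m/s.

2.1884


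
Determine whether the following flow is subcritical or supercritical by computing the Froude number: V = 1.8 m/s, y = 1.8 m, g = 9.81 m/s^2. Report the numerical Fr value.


The Froude number is defined as Fr = V / sqrt(g*y).
g*y = 9.81 * 1.8 = 17.658.
sqrt(g*y) = sqrt(17.658) = 4.2021.
Fr = 1.8 / 4.2021 = 0.4284.
Since Fr < 1, the flow is subcritical.

0.4284


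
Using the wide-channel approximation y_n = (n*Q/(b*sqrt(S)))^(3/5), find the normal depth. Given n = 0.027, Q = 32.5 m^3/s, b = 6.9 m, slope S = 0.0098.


We use the wide-channel approximation y_n = (n*Q/(b*sqrt(S)))^(3/5).
sqrt(S) = sqrt(0.0098) = 0.098995.
Numerator: n*Q = 0.027 * 32.5 = 0.8775.
Denominator: b*sqrt(S) = 6.9 * 0.098995 = 0.683065.
arg = 1.2847.
y_n = 1.2847^(3/5) = 1.1622 m.

1.1622


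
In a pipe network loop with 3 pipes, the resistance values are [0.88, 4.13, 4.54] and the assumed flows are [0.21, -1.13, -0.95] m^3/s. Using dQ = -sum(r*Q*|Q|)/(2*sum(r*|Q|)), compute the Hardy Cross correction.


Numerator terms (r*Q*|Q|): 0.88*0.21*|0.21| = 0.0388; 4.13*-1.13*|-1.13| = -5.2736; 4.54*-0.95*|-0.95| = -4.0973.
Sum of numerator = -9.3321.
Denominator terms (r*|Q|): 0.88*|0.21| = 0.1848; 4.13*|-1.13| = 4.6669; 4.54*|-0.95| = 4.313.
2 * sum of denominator = 2 * 9.1647 = 18.3294.
dQ = --9.3321 / 18.3294 = 0.5091 m^3/s.

0.5091


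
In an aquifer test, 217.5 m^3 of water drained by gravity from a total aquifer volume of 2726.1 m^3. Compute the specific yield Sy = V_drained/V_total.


Specific yield Sy = Volume drained / Total volume.
Sy = 217.5 / 2726.1
   = 0.0798.

0.0798


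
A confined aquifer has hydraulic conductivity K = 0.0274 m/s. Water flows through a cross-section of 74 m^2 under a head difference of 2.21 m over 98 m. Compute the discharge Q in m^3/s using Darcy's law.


Darcy's law: Q = K * A * i, where i = dh/L.
Hydraulic gradient i = 2.21 / 98 = 0.022551.
Q = 0.0274 * 74 * 0.022551
  = 0.0457 m^3/s.

0.0457


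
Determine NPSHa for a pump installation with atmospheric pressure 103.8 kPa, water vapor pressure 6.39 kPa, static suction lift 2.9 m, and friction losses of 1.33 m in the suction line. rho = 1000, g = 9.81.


NPSHa = p_atm/(rho*g) - z_s - hf_s - p_vap/(rho*g).
p_atm/(rho*g) = 103.8*1000 / (1000*9.81) = 10.581 m.
p_vap/(rho*g) = 6.39*1000 / (1000*9.81) = 0.651 m.
NPSHa = 10.581 - 2.9 - 1.33 - 0.651
      = 5.7 m.

5.7


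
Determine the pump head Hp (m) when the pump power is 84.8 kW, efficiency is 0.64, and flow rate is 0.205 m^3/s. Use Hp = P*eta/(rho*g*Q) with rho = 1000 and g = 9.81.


Pump head formula: Hp = P * eta / (rho * g * Q).
Numerator: P * eta = 84.8 * 1000 * 0.64 = 54272.0 W.
Denominator: rho * g * Q = 1000 * 9.81 * 0.205 = 2011.05.
Hp = 54272.0 / 2011.05 = 26.99 m.

26.99


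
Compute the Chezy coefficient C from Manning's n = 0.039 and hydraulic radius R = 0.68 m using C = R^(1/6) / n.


The Chezy coefficient relates to Manning's n through C = R^(1/6) / n.
R^(1/6) = 0.68^(1/6) = 0.937745.
C = 0.937745 / 0.039 = 24.04 m^(1/2)/s.

24.04


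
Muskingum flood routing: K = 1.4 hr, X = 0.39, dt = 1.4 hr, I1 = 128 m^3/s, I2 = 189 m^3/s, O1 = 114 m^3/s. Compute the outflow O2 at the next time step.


Muskingum coefficients:
denom = 2*K*(1-X) + dt = 2*1.4*(1-0.39) + 1.4 = 3.108.
C0 = (dt - 2*K*X)/denom = (1.4 - 2*1.4*0.39)/3.108 = 0.0991.
C1 = (dt + 2*K*X)/denom = (1.4 + 2*1.4*0.39)/3.108 = 0.8018.
C2 = (2*K*(1-X) - dt)/denom = 0.0991.
O2 = C0*I2 + C1*I1 + C2*O1
   = 0.0991*189 + 0.8018*128 + 0.0991*114
   = 132.66 m^3/s.

132.66


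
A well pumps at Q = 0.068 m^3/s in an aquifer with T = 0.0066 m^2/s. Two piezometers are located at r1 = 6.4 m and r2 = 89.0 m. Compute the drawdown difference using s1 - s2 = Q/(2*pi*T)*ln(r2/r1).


Thiem equation: s1 - s2 = Q/(2*pi*T) * ln(r2/r1).
ln(r2/r1) = ln(89.0/6.4) = 2.6323.
Q/(2*pi*T) = 0.068 / (2*pi*0.0066) = 0.068 / 0.0415 = 1.6398.
s1 - s2 = 1.6398 * 2.6323 = 4.3165 m.

4.3165


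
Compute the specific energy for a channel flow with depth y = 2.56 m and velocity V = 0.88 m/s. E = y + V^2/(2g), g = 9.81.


Specific energy E = y + V^2/(2g).
Velocity head = V^2/(2g) = 0.88^2 / (2*9.81) = 0.7744 / 19.62 = 0.0395 m.
E = 2.56 + 0.0395 = 2.5995 m.

2.5995


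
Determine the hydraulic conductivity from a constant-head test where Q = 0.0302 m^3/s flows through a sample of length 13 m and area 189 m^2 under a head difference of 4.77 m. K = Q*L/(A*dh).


From K = Q*L / (A*dh):
Numerator: Q*L = 0.0302 * 13 = 0.3926.
Denominator: A*dh = 189 * 4.77 = 901.53.
K = 0.3926 / 901.53 = 0.000435 m/s.

0.000435


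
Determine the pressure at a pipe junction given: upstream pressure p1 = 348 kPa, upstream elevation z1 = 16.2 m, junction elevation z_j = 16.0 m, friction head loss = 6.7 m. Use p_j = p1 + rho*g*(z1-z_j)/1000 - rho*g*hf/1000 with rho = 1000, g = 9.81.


Junction pressure: p_j = p1 + rho*g*(z1 - z_j)/1000 - rho*g*hf/1000.
Elevation term = 1000*9.81*(16.2 - 16.0)/1000 = 1.962 kPa.
Friction term = 1000*9.81*6.7/1000 = 65.727 kPa.
p_j = 348 + 1.962 - 65.727 = 284.24 kPa.

284.24


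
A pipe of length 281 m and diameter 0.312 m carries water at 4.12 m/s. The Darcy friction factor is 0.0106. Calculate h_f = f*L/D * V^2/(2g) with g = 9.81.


Darcy-Weisbach equation: h_f = f * (L/D) * V^2/(2g).
f * L/D = 0.0106 * 281/0.312 = 9.5468.
V^2/(2g) = 4.12^2 / (2*9.81) = 16.9744 / 19.62 = 0.8652 m.
h_f = 9.5468 * 0.8652 = 8.259 m.

8.259


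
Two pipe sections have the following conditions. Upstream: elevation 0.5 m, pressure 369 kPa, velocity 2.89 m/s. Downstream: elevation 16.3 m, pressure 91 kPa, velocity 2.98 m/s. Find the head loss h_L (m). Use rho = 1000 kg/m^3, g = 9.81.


Total head at each section: H = z + p/(rho*g) + V^2/(2g).
H1 = 0.5 + 369*1000/(1000*9.81) + 2.89^2/(2*9.81)
   = 0.5 + 37.615 + 0.4257
   = 38.54 m.
H2 = 16.3 + 91*1000/(1000*9.81) + 2.98^2/(2*9.81)
   = 16.3 + 9.276 + 0.4526
   = 26.029 m.
h_L = H1 - H2 = 38.54 - 26.029 = 12.512 m.

12.512


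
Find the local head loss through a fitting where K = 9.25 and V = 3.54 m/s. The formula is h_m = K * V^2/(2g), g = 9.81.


Minor loss formula: h_m = K * V^2/(2g).
V^2 = 3.54^2 = 12.5316.
V^2/(2g) = 12.5316 / 19.62 = 0.6387 m.
h_m = 9.25 * 0.6387 = 5.9081 m.

5.9081


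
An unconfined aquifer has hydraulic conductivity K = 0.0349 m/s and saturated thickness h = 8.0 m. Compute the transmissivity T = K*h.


Transmissivity is defined as T = K * h.
T = 0.0349 * 8.0
  = 0.2792 m^2/s.

0.2792


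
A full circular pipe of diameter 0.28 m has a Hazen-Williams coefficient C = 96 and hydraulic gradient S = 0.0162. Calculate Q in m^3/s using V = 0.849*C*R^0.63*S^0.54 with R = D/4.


For a full circular pipe, R = D/4 = 0.28/4 = 0.07 m.
V = 0.849 * 96 * 0.07^0.63 * 0.0162^0.54
  = 0.849 * 96 * 0.187246 * 0.107929
  = 1.6471 m/s.
Pipe area A = pi*D^2/4 = pi*0.28^2/4 = 0.0616 m^2.
Q = A * V = 0.0616 * 1.6471 = 0.1014 m^3/s.

0.1014


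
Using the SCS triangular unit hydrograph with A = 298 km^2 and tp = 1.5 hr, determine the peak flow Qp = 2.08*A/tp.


SCS formula: Qp = 2.08 * A / tp.
Qp = 2.08 * 298 / 1.5
   = 619.84 / 1.5
   = 413.23 m^3/s per cm.

413.23


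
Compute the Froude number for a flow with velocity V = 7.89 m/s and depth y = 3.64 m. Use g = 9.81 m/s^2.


The Froude number is defined as Fr = V / sqrt(g*y).
g*y = 9.81 * 3.64 = 35.7084.
sqrt(g*y) = sqrt(35.7084) = 5.9757.
Fr = 7.89 / 5.9757 = 1.3204.

1.3204


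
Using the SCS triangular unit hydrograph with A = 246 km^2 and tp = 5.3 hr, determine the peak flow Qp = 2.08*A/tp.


SCS formula: Qp = 2.08 * A / tp.
Qp = 2.08 * 246 / 5.3
   = 511.68 / 5.3
   = 96.54 m^3/s per cm.

96.54


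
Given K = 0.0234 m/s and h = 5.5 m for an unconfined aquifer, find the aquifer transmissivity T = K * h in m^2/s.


Transmissivity is defined as T = K * h.
T = 0.0234 * 5.5
  = 0.1287 m^2/s.

0.1287


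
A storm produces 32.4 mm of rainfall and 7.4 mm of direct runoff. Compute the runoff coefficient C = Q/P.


The runoff coefficient C = runoff depth / rainfall depth.
C = 7.4 / 32.4
  = 0.2284.

0.2284


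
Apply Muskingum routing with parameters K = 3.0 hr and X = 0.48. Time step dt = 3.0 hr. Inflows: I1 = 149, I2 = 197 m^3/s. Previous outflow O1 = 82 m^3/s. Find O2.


Muskingum coefficients:
denom = 2*K*(1-X) + dt = 2*3.0*(1-0.48) + 3.0 = 6.12.
C0 = (dt - 2*K*X)/denom = (3.0 - 2*3.0*0.48)/6.12 = 0.0196.
C1 = (dt + 2*K*X)/denom = (3.0 + 2*3.0*0.48)/6.12 = 0.9608.
C2 = (2*K*(1-X) - dt)/denom = 0.0196.
O2 = C0*I2 + C1*I1 + C2*O1
   = 0.0196*197 + 0.9608*149 + 0.0196*82
   = 148.63 m^3/s.

148.63


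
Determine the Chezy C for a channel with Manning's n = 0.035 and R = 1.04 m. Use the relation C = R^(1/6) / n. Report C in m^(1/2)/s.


The Chezy coefficient relates to Manning's n through C = R^(1/6) / n.
R^(1/6) = 1.04^(1/6) = 1.006558.
C = 1.006558 / 0.035 = 28.76 m^(1/2)/s.

28.76


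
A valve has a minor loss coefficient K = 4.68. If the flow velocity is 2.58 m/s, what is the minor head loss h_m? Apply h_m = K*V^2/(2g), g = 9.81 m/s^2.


Minor loss formula: h_m = K * V^2/(2g).
V^2 = 2.58^2 = 6.6564.
V^2/(2g) = 6.6564 / 19.62 = 0.3393 m.
h_m = 4.68 * 0.3393 = 1.5878 m.

1.5878


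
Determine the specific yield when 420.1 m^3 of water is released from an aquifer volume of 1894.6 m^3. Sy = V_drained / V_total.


Specific yield Sy = Volume drained / Total volume.
Sy = 420.1 / 1894.6
   = 0.2217.

0.2217


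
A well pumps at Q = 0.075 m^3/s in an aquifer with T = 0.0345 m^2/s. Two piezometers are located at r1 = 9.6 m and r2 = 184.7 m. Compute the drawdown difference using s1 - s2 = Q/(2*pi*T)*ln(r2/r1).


Thiem equation: s1 - s2 = Q/(2*pi*T) * ln(r2/r1).
ln(r2/r1) = ln(184.7/9.6) = 2.957.
Q/(2*pi*T) = 0.075 / (2*pi*0.0345) = 0.075 / 0.2168 = 0.346.
s1 - s2 = 0.346 * 2.957 = 1.0231 m.

1.0231


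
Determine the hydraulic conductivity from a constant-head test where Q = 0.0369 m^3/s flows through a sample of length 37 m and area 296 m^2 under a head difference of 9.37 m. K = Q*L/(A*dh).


From K = Q*L / (A*dh):
Numerator: Q*L = 0.0369 * 37 = 1.3653.
Denominator: A*dh = 296 * 9.37 = 2773.52.
K = 1.3653 / 2773.52 = 0.000492 m/s.

0.000492


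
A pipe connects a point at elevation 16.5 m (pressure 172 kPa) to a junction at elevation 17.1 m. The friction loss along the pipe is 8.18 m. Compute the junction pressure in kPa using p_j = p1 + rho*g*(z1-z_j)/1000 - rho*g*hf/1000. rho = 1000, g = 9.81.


Junction pressure: p_j = p1 + rho*g*(z1 - z_j)/1000 - rho*g*hf/1000.
Elevation term = 1000*9.81*(16.5 - 17.1)/1000 = -5.886 kPa.
Friction term = 1000*9.81*8.18/1000 = 80.246 kPa.
p_j = 172 + -5.886 - 80.246 = 85.87 kPa.

85.87


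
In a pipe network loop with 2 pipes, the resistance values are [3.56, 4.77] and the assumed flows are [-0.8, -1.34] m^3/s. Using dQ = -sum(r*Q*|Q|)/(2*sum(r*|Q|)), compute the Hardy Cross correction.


Numerator terms (r*Q*|Q|): 3.56*-0.8*|-0.8| = -2.2784; 4.77*-1.34*|-1.34| = -8.565.
Sum of numerator = -10.8434.
Denominator terms (r*|Q|): 3.56*|-0.8| = 2.848; 4.77*|-1.34| = 6.3918.
2 * sum of denominator = 2 * 9.2398 = 18.4796.
dQ = --10.8434 / 18.4796 = 0.5868 m^3/s.

0.5868


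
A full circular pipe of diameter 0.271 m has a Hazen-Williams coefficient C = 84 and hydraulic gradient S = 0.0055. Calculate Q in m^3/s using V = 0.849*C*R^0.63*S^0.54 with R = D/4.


For a full circular pipe, R = D/4 = 0.271/4 = 0.0678 m.
V = 0.849 * 84 * 0.0678^0.63 * 0.0055^0.54
  = 0.849 * 84 * 0.183431 * 0.060228
  = 0.7879 m/s.
Pipe area A = pi*D^2/4 = pi*0.271^2/4 = 0.0577 m^2.
Q = A * V = 0.0577 * 0.7879 = 0.0454 m^3/s.

0.0454


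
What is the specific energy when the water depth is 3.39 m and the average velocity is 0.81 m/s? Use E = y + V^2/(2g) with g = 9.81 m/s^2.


Specific energy E = y + V^2/(2g).
Velocity head = V^2/(2g) = 0.81^2 / (2*9.81) = 0.6561 / 19.62 = 0.0334 m.
E = 3.39 + 0.0334 = 3.4234 m.

3.4234


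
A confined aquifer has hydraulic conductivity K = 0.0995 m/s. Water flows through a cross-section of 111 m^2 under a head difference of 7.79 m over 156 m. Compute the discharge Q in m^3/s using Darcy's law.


Darcy's law: Q = K * A * i, where i = dh/L.
Hydraulic gradient i = 7.79 / 156 = 0.049936.
Q = 0.0995 * 111 * 0.049936
  = 0.5515 m^3/s.

0.5515


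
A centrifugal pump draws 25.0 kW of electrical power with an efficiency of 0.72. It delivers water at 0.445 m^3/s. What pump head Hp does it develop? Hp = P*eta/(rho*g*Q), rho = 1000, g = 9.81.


Pump head formula: Hp = P * eta / (rho * g * Q).
Numerator: P * eta = 25.0 * 1000 * 0.72 = 18000.0 W.
Denominator: rho * g * Q = 1000 * 9.81 * 0.445 = 4365.45.
Hp = 18000.0 / 4365.45 = 4.12 m.

4.12


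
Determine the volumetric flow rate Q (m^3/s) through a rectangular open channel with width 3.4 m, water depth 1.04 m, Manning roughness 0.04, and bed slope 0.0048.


For a rectangular channel, the cross-sectional area A = b * y = 3.4 * 1.04 = 3.54 m^2.
The wetted perimeter P = b + 2y = 3.4 + 2*1.04 = 5.48 m.
Hydraulic radius R = A/P = 3.54/5.48 = 0.6453 m.
Velocity V = (1/n)*R^(2/3)*S^(1/2) = (1/0.04)*0.6453^(2/3)*0.0048^(1/2) = 1.2933 m/s.
Discharge Q = A * V = 3.54 * 1.2933 = 4.573 m^3/s.

4.573


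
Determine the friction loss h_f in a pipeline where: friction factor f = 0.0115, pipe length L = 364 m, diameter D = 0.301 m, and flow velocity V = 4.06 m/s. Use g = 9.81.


Darcy-Weisbach equation: h_f = f * (L/D) * V^2/(2g).
f * L/D = 0.0115 * 364/0.301 = 13.907.
V^2/(2g) = 4.06^2 / (2*9.81) = 16.4836 / 19.62 = 0.8401 m.
h_f = 13.907 * 0.8401 = 11.684 m.

11.684


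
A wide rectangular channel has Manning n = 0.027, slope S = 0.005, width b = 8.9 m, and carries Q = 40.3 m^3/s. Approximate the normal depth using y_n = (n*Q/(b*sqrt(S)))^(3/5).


We use the wide-channel approximation y_n = (n*Q/(b*sqrt(S)))^(3/5).
sqrt(S) = sqrt(0.005) = 0.070711.
Numerator: n*Q = 0.027 * 40.3 = 1.0881.
Denominator: b*sqrt(S) = 8.9 * 0.070711 = 0.629328.
arg = 1.729.
y_n = 1.729^(3/5) = 1.3889 m.

1.3889


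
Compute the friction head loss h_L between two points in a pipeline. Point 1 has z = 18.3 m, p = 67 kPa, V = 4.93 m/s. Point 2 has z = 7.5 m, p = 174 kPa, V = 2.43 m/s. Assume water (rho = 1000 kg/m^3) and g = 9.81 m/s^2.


Total head at each section: H = z + p/(rho*g) + V^2/(2g).
H1 = 18.3 + 67*1000/(1000*9.81) + 4.93^2/(2*9.81)
   = 18.3 + 6.83 + 1.2388
   = 26.369 m.
H2 = 7.5 + 174*1000/(1000*9.81) + 2.43^2/(2*9.81)
   = 7.5 + 17.737 + 0.301
   = 25.538 m.
h_L = H1 - H2 = 26.369 - 25.538 = 0.831 m.

0.831


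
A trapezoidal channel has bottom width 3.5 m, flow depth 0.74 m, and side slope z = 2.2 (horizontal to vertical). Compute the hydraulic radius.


For a trapezoidal section with side slope z:
A = (b + z*y)*y = (3.5 + 2.2*0.74)*0.74 = 3.795 m^2.
P = b + 2*y*sqrt(1 + z^2) = 3.5 + 2*0.74*sqrt(1 + 2.2^2) = 7.077 m.
R = A/P = 3.795 / 7.077 = 0.5362 m.

0.5362


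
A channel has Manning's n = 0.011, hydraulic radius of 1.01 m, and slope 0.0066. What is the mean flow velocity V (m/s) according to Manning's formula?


Manning's equation gives V = (1/n) * R^(2/3) * S^(1/2).
First, compute R^(2/3) = 1.01^(2/3) = 1.0067.
Next, S^(1/2) = 0.0066^(1/2) = 0.08124.
Then 1/n = 1/0.011 = 90.91.
V = 90.91 * 1.0067 * 0.08124 = 7.4346 m/s.

7.4346


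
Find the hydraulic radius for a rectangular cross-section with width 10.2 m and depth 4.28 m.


For a rectangular section:
Flow area A = b * y = 10.2 * 4.28 = 43.66 m^2.
Wetted perimeter P = b + 2y = 10.2 + 2*4.28 = 18.76 m.
Hydraulic radius R = A/P = 43.66 / 18.76 = 2.3271 m.

2.3271


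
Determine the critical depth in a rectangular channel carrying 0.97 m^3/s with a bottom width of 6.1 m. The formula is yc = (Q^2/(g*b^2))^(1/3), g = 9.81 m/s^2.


Using yc = (Q^2 / (g * b^2))^(1/3):
Q^2 = 0.97^2 = 0.94.
g * b^2 = 9.81 * 6.1^2 = 9.81 * 37.21 = 365.03.
Q^2 / (g*b^2) = 0.94 / 365.03 = 0.0026.
yc = 0.0026^(1/3) = 0.1371 m.

0.1371


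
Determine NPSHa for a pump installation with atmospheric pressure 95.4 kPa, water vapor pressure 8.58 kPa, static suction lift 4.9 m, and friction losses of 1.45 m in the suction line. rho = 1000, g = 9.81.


NPSHa = p_atm/(rho*g) - z_s - hf_s - p_vap/(rho*g).
p_atm/(rho*g) = 95.4*1000 / (1000*9.81) = 9.725 m.
p_vap/(rho*g) = 8.58*1000 / (1000*9.81) = 0.875 m.
NPSHa = 9.725 - 4.9 - 1.45 - 0.875
      = 2.5 m.

2.5


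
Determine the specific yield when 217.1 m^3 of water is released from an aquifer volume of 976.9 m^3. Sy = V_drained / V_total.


Specific yield Sy = Volume drained / Total volume.
Sy = 217.1 / 976.9
   = 0.2222.

0.2222


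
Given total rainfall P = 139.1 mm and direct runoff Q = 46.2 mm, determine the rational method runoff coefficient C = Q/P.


The runoff coefficient C = runoff depth / rainfall depth.
C = 46.2 / 139.1
  = 0.3321.

0.3321


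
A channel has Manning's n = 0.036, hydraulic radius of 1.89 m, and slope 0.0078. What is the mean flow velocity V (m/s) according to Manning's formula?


Manning's equation gives V = (1/n) * R^(2/3) * S^(1/2).
First, compute R^(2/3) = 1.89^(2/3) = 1.5286.
Next, S^(1/2) = 0.0078^(1/2) = 0.088318.
Then 1/n = 1/0.036 = 27.78.
V = 27.78 * 1.5286 * 0.088318 = 3.7502 m/s.

3.7502


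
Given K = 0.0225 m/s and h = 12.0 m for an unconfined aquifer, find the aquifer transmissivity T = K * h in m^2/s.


Transmissivity is defined as T = K * h.
T = 0.0225 * 12.0
  = 0.27 m^2/s.

0.27


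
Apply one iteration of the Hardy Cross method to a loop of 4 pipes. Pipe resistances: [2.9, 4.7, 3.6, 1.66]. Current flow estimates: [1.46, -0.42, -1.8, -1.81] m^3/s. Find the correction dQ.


Numerator terms (r*Q*|Q|): 2.9*1.46*|1.46| = 6.1816; 4.7*-0.42*|-0.42| = -0.8291; 3.6*-1.8*|-1.8| = -11.664; 1.66*-1.81*|-1.81| = -5.4383.
Sum of numerator = -11.7498.
Denominator terms (r*|Q|): 2.9*|1.46| = 4.234; 4.7*|-0.42| = 1.974; 3.6*|-1.8| = 6.48; 1.66*|-1.81| = 3.0046.
2 * sum of denominator = 2 * 15.6926 = 31.3852.
dQ = --11.7498 / 31.3852 = 0.3744 m^3/s.

0.3744


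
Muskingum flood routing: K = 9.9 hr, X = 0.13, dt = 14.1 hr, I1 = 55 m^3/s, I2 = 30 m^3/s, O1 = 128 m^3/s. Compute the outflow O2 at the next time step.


Muskingum coefficients:
denom = 2*K*(1-X) + dt = 2*9.9*(1-0.13) + 14.1 = 31.326.
C0 = (dt - 2*K*X)/denom = (14.1 - 2*9.9*0.13)/31.326 = 0.3679.
C1 = (dt + 2*K*X)/denom = (14.1 + 2*9.9*0.13)/31.326 = 0.5323.
C2 = (2*K*(1-X) - dt)/denom = 0.0998.
O2 = C0*I2 + C1*I1 + C2*O1
   = 0.3679*30 + 0.5323*55 + 0.0998*128
   = 53.09 m^3/s.

53.09


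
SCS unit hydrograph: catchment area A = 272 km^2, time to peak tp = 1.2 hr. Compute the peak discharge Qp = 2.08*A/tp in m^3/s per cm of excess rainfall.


SCS formula: Qp = 2.08 * A / tp.
Qp = 2.08 * 272 / 1.2
   = 565.76 / 1.2
   = 471.47 m^3/s per cm.

471.47


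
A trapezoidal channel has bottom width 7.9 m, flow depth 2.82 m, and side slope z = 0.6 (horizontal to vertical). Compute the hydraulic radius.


For a trapezoidal section with side slope z:
A = (b + z*y)*y = (7.9 + 0.6*2.82)*2.82 = 27.049 m^2.
P = b + 2*y*sqrt(1 + z^2) = 7.9 + 2*2.82*sqrt(1 + 0.6^2) = 14.477 m.
R = A/P = 27.049 / 14.477 = 1.8684 m.

1.8684


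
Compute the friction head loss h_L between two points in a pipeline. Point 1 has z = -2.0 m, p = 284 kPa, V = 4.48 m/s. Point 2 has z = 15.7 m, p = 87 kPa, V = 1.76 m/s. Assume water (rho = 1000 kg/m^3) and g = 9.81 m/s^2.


Total head at each section: H = z + p/(rho*g) + V^2/(2g).
H1 = -2.0 + 284*1000/(1000*9.81) + 4.48^2/(2*9.81)
   = -2.0 + 28.95 + 1.023
   = 27.973 m.
H2 = 15.7 + 87*1000/(1000*9.81) + 1.76^2/(2*9.81)
   = 15.7 + 8.869 + 0.1579
   = 24.726 m.
h_L = H1 - H2 = 27.973 - 24.726 = 3.247 m.

3.247


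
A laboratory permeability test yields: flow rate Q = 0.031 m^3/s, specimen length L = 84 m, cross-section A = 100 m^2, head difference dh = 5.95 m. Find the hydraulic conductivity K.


From K = Q*L / (A*dh):
Numerator: Q*L = 0.031 * 84 = 2.604.
Denominator: A*dh = 100 * 5.95 = 595.0.
K = 2.604 / 595.0 = 0.004376 m/s.

0.004376


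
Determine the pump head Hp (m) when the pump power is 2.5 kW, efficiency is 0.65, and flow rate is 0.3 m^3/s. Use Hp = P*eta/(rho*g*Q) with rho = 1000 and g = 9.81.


Pump head formula: Hp = P * eta / (rho * g * Q).
Numerator: P * eta = 2.5 * 1000 * 0.65 = 1625.0 W.
Denominator: rho * g * Q = 1000 * 9.81 * 0.3 = 2943.0.
Hp = 1625.0 / 2943.0 = 0.55 m.

0.55


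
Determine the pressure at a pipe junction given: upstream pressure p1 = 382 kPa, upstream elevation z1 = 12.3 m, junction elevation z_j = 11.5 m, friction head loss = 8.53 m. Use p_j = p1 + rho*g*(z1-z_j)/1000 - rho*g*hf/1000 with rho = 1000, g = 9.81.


Junction pressure: p_j = p1 + rho*g*(z1 - z_j)/1000 - rho*g*hf/1000.
Elevation term = 1000*9.81*(12.3 - 11.5)/1000 = 7.848 kPa.
Friction term = 1000*9.81*8.53/1000 = 83.679 kPa.
p_j = 382 + 7.848 - 83.679 = 306.17 kPa.

306.17


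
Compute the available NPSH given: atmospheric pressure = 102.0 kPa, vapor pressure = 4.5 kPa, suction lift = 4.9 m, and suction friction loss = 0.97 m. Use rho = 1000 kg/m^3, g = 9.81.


NPSHa = p_atm/(rho*g) - z_s - hf_s - p_vap/(rho*g).
p_atm/(rho*g) = 102.0*1000 / (1000*9.81) = 10.398 m.
p_vap/(rho*g) = 4.5*1000 / (1000*9.81) = 0.459 m.
NPSHa = 10.398 - 4.9 - 0.97 - 0.459
      = 4.07 m.

4.07


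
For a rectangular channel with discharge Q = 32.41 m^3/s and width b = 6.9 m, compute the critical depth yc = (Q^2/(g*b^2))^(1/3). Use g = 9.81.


Using yc = (Q^2 / (g * b^2))^(1/3):
Q^2 = 32.41^2 = 1050.41.
g * b^2 = 9.81 * 6.9^2 = 9.81 * 47.61 = 467.05.
Q^2 / (g*b^2) = 1050.41 / 467.05 = 2.249.
yc = 2.249^(1/3) = 1.3102 m.

1.3102


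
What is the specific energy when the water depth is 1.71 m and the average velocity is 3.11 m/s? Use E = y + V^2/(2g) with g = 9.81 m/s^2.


Specific energy E = y + V^2/(2g).
Velocity head = V^2/(2g) = 3.11^2 / (2*9.81) = 9.6721 / 19.62 = 0.493 m.
E = 1.71 + 0.493 = 2.203 m.

2.203


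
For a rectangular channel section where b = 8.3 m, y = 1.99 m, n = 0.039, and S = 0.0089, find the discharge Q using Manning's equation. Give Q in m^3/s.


For a rectangular channel, the cross-sectional area A = b * y = 8.3 * 1.99 = 16.52 m^2.
The wetted perimeter P = b + 2y = 8.3 + 2*1.99 = 12.28 m.
Hydraulic radius R = A/P = 16.52/12.28 = 1.345 m.
Velocity V = (1/n)*R^(2/3)*S^(1/2) = (1/0.039)*1.345^(2/3)*0.0089^(1/2) = 2.9475 m/s.
Discharge Q = A * V = 16.52 * 2.9475 = 48.684 m^3/s.

48.684


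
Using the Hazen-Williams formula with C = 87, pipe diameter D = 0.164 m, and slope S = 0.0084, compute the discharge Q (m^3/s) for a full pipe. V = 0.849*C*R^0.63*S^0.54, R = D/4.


For a full circular pipe, R = D/4 = 0.164/4 = 0.041 m.
V = 0.849 * 87 * 0.041^0.63 * 0.0084^0.54
  = 0.849 * 87 * 0.133676 * 0.075703
  = 0.7475 m/s.
Pipe area A = pi*D^2/4 = pi*0.164^2/4 = 0.0211 m^2.
Q = A * V = 0.0211 * 0.7475 = 0.0158 m^3/s.

0.0158


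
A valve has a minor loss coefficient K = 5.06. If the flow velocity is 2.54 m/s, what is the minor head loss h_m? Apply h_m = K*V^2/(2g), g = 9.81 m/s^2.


Minor loss formula: h_m = K * V^2/(2g).
V^2 = 2.54^2 = 6.4516.
V^2/(2g) = 6.4516 / 19.62 = 0.3288 m.
h_m = 5.06 * 0.3288 = 1.6639 m.

1.6639


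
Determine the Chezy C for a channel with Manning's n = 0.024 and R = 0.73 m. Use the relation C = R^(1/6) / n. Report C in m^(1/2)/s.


The Chezy coefficient relates to Manning's n through C = R^(1/6) / n.
R^(1/6) = 0.73^(1/6) = 0.9489.
C = 0.9489 / 0.024 = 39.54 m^(1/2)/s.

39.54


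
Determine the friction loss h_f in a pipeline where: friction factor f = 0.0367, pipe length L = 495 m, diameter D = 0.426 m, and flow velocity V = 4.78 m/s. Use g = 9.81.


Darcy-Weisbach equation: h_f = f * (L/D) * V^2/(2g).
f * L/D = 0.0367 * 495/0.426 = 42.6444.
V^2/(2g) = 4.78^2 / (2*9.81) = 22.8484 / 19.62 = 1.1645 m.
h_f = 42.6444 * 1.1645 = 49.661 m.

49.661


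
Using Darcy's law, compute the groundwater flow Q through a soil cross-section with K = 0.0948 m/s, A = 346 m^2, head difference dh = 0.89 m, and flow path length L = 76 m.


Darcy's law: Q = K * A * i, where i = dh/L.
Hydraulic gradient i = 0.89 / 76 = 0.011711.
Q = 0.0948 * 346 * 0.011711
  = 0.3841 m^3/s.

0.3841


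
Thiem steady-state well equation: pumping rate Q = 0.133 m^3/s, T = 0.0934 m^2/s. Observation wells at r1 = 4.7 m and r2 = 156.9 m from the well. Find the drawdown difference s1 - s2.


Thiem equation: s1 - s2 = Q/(2*pi*T) * ln(r2/r1).
ln(r2/r1) = ln(156.9/4.7) = 3.508.
Q/(2*pi*T) = 0.133 / (2*pi*0.0934) = 0.133 / 0.5868 = 0.2266.
s1 - s2 = 0.2266 * 3.508 = 0.795 m.

0.795


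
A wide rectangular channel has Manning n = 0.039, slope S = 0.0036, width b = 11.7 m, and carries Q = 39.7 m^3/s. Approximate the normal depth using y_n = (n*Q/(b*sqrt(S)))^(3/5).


We use the wide-channel approximation y_n = (n*Q/(b*sqrt(S)))^(3/5).
sqrt(S) = sqrt(0.0036) = 0.06.
Numerator: n*Q = 0.039 * 39.7 = 1.5483.
Denominator: b*sqrt(S) = 11.7 * 0.06 = 0.702.
arg = 2.2056.
y_n = 2.2056^(3/5) = 1.6074 m.

1.6074


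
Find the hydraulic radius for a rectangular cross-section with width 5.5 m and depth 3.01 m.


For a rectangular section:
Flow area A = b * y = 5.5 * 3.01 = 16.55 m^2.
Wetted perimeter P = b + 2y = 5.5 + 2*3.01 = 11.52 m.
Hydraulic radius R = A/P = 16.55 / 11.52 = 1.4371 m.

1.4371


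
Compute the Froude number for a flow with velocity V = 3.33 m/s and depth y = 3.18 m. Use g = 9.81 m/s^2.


The Froude number is defined as Fr = V / sqrt(g*y).
g*y = 9.81 * 3.18 = 31.1958.
sqrt(g*y) = sqrt(31.1958) = 5.5853.
Fr = 3.33 / 5.5853 = 0.5962.

0.5962


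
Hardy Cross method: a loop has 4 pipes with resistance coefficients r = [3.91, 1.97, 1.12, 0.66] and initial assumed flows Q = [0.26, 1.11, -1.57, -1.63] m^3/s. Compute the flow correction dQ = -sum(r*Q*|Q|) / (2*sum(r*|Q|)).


Numerator terms (r*Q*|Q|): 3.91*0.26*|0.26| = 0.2643; 1.97*1.11*|1.11| = 2.4272; 1.12*-1.57*|-1.57| = -2.7607; 0.66*-1.63*|-1.63| = -1.7536.
Sum of numerator = -1.8227.
Denominator terms (r*|Q|): 3.91*|0.26| = 1.0166; 1.97*|1.11| = 2.1867; 1.12*|-1.57| = 1.7584; 0.66*|-1.63| = 1.0758.
2 * sum of denominator = 2 * 6.0375 = 12.075.
dQ = --1.8227 / 12.075 = 0.1509 m^3/s.

0.1509


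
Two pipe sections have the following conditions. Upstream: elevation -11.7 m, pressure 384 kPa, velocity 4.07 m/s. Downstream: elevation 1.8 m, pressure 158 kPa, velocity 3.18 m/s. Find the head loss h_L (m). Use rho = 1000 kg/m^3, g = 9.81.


Total head at each section: H = z + p/(rho*g) + V^2/(2g).
H1 = -11.7 + 384*1000/(1000*9.81) + 4.07^2/(2*9.81)
   = -11.7 + 39.144 + 0.8443
   = 28.288 m.
H2 = 1.8 + 158*1000/(1000*9.81) + 3.18^2/(2*9.81)
   = 1.8 + 16.106 + 0.5154
   = 18.421 m.
h_L = H1 - H2 = 28.288 - 18.421 = 9.867 m.

9.867


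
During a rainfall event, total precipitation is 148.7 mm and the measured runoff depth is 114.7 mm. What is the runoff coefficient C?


The runoff coefficient C = runoff depth / rainfall depth.
C = 114.7 / 148.7
  = 0.7714.

0.7714


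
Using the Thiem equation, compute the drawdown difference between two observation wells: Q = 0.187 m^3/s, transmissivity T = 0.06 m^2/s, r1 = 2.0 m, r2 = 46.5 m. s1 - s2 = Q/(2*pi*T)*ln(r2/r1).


Thiem equation: s1 - s2 = Q/(2*pi*T) * ln(r2/r1).
ln(r2/r1) = ln(46.5/2.0) = 3.1463.
Q/(2*pi*T) = 0.187 / (2*pi*0.06) = 0.187 / 0.377 = 0.496.
s1 - s2 = 0.496 * 3.1463 = 1.5607 m.

1.5607


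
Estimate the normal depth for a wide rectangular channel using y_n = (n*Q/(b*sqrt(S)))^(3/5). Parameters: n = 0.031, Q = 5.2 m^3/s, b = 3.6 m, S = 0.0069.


We use the wide-channel approximation y_n = (n*Q/(b*sqrt(S)))^(3/5).
sqrt(S) = sqrt(0.0069) = 0.083066.
Numerator: n*Q = 0.031 * 5.2 = 0.1612.
Denominator: b*sqrt(S) = 3.6 * 0.083066 = 0.299038.
arg = 0.5391.
y_n = 0.5391^(3/5) = 0.6902 m.

0.6902


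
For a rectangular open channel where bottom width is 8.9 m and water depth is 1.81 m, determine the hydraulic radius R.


For a rectangular section:
Flow area A = b * y = 8.9 * 1.81 = 16.11 m^2.
Wetted perimeter P = b + 2y = 8.9 + 2*1.81 = 12.52 m.
Hydraulic radius R = A/P = 16.11 / 12.52 = 1.2867 m.

1.2867


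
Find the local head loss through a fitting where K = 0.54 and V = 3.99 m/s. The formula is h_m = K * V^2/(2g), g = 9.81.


Minor loss formula: h_m = K * V^2/(2g).
V^2 = 3.99^2 = 15.9201.
V^2/(2g) = 15.9201 / 19.62 = 0.8114 m.
h_m = 0.54 * 0.8114 = 0.4382 m.

0.4382


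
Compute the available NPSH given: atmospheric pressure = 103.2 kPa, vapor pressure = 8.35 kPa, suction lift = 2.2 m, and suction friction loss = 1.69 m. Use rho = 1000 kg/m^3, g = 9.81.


NPSHa = p_atm/(rho*g) - z_s - hf_s - p_vap/(rho*g).
p_atm/(rho*g) = 103.2*1000 / (1000*9.81) = 10.52 m.
p_vap/(rho*g) = 8.35*1000 / (1000*9.81) = 0.851 m.
NPSHa = 10.52 - 2.2 - 1.69 - 0.851
      = 5.78 m.

5.78


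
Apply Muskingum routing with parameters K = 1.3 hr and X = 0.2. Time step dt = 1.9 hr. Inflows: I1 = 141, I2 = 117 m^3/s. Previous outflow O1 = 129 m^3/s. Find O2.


Muskingum coefficients:
denom = 2*K*(1-X) + dt = 2*1.3*(1-0.2) + 1.9 = 3.98.
C0 = (dt - 2*K*X)/denom = (1.9 - 2*1.3*0.2)/3.98 = 0.3467.
C1 = (dt + 2*K*X)/denom = (1.9 + 2*1.3*0.2)/3.98 = 0.608.
C2 = (2*K*(1-X) - dt)/denom = 0.0452.
O2 = C0*I2 + C1*I1 + C2*O1
   = 0.3467*117 + 0.608*141 + 0.0452*129
   = 132.14 m^3/s.

132.14


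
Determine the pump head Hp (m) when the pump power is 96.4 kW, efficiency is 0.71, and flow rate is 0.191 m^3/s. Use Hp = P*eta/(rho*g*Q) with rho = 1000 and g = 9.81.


Pump head formula: Hp = P * eta / (rho * g * Q).
Numerator: P * eta = 96.4 * 1000 * 0.71 = 68444.0 W.
Denominator: rho * g * Q = 1000 * 9.81 * 0.191 = 1873.71.
Hp = 68444.0 / 1873.71 = 36.53 m.

36.53


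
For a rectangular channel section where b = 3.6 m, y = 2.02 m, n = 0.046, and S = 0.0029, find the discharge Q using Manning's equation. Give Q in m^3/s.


For a rectangular channel, the cross-sectional area A = b * y = 3.6 * 2.02 = 7.27 m^2.
The wetted perimeter P = b + 2y = 3.6 + 2*2.02 = 7.64 m.
Hydraulic radius R = A/P = 7.27/7.64 = 0.9518 m.
Velocity V = (1/n)*R^(2/3)*S^(1/2) = (1/0.046)*0.9518^(2/3)*0.0029^(1/2) = 1.1328 m/s.
Discharge Q = A * V = 7.27 * 1.1328 = 8.238 m^3/s.

8.238


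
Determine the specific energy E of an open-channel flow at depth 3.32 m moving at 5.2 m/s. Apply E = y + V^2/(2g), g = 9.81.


Specific energy E = y + V^2/(2g).
Velocity head = V^2/(2g) = 5.2^2 / (2*9.81) = 27.04 / 19.62 = 1.3782 m.
E = 3.32 + 1.3782 = 4.6982 m.

4.6982


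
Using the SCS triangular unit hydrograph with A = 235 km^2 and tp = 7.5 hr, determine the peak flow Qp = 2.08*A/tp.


SCS formula: Qp = 2.08 * A / tp.
Qp = 2.08 * 235 / 7.5
   = 488.8 / 7.5
   = 65.17 m^3/s per cm.

65.17


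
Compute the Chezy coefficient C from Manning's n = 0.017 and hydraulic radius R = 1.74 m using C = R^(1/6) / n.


The Chezy coefficient relates to Manning's n through C = R^(1/6) / n.
R^(1/6) = 1.74^(1/6) = 1.096709.
C = 1.096709 / 0.017 = 64.51 m^(1/2)/s.

64.51


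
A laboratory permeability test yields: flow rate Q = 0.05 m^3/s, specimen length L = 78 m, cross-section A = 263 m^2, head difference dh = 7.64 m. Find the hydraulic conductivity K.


From K = Q*L / (A*dh):
Numerator: Q*L = 0.05 * 78 = 3.9.
Denominator: A*dh = 263 * 7.64 = 2009.32.
K = 3.9 / 2009.32 = 0.001941 m/s.

0.001941


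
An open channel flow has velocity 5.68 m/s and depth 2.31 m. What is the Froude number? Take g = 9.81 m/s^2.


The Froude number is defined as Fr = V / sqrt(g*y).
g*y = 9.81 * 2.31 = 22.6611.
sqrt(g*y) = sqrt(22.6611) = 4.7604.
Fr = 5.68 / 4.7604 = 1.1932.

1.1932


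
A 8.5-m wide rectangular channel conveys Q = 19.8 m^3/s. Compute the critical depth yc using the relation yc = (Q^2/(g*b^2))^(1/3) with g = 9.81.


Using yc = (Q^2 / (g * b^2))^(1/3):
Q^2 = 19.8^2 = 392.04.
g * b^2 = 9.81 * 8.5^2 = 9.81 * 72.25 = 708.77.
Q^2 / (g*b^2) = 392.04 / 708.77 = 0.5531.
yc = 0.5531^(1/3) = 0.8209 m.

0.8209


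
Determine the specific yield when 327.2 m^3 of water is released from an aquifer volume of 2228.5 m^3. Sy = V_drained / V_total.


Specific yield Sy = Volume drained / Total volume.
Sy = 327.2 / 2228.5
   = 0.1468.

0.1468


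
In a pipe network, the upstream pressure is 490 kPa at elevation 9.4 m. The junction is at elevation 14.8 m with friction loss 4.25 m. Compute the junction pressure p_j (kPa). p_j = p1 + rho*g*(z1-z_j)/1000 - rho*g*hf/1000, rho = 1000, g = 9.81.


Junction pressure: p_j = p1 + rho*g*(z1 - z_j)/1000 - rho*g*hf/1000.
Elevation term = 1000*9.81*(9.4 - 14.8)/1000 = -52.974 kPa.
Friction term = 1000*9.81*4.25/1000 = 41.693 kPa.
p_j = 490 + -52.974 - 41.693 = 395.33 kPa.

395.33
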